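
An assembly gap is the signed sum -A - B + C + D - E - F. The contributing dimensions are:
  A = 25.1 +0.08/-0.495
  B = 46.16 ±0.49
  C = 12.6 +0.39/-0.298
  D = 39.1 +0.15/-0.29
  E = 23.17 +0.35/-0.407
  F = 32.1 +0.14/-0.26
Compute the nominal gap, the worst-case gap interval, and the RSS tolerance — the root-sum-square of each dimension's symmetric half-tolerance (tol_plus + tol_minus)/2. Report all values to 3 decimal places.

nominal=-74.830 wc=[-76.478,-72.638] rss=0.820

Stack each dimension's contribution:
  -A: nom -25.100 → Σnom=-25.100; wc +0.495/-0.080 → slack +0.495/-0.080; half-tol=0.287, Σhalf²=0.082656
  -B: nom -46.160 → Σnom=-71.260; wc +0.490/-0.490 → slack +0.985/-0.570; half-tol=0.490, Σhalf²=0.322756
  +C: nom +12.600 → Σnom=-58.660; wc +0.390/-0.298 → slack +1.375/-0.868; half-tol=0.344, Σhalf²=0.441092
  +D: nom +39.100 → Σnom=-19.560; wc +0.150/-0.290 → slack +1.525/-1.158; half-tol=0.220, Σhalf²=0.489492
  -E: nom -23.170 → Σnom=-42.730; wc +0.407/-0.350 → slack +1.932/-1.508; half-tol=0.378, Σhalf²=0.632754
  -F: nom -32.100 → Σnom=-74.830; wc +0.260/-0.140 → slack +2.192/-1.648; half-tol=0.200, Σhalf²=0.672754
Nominal = -74.830. Worst-case = [-74.830 - 1.648, -74.830 + 2.192] = [-76.478, -72.638]. RSS = √0.672754 = 0.820.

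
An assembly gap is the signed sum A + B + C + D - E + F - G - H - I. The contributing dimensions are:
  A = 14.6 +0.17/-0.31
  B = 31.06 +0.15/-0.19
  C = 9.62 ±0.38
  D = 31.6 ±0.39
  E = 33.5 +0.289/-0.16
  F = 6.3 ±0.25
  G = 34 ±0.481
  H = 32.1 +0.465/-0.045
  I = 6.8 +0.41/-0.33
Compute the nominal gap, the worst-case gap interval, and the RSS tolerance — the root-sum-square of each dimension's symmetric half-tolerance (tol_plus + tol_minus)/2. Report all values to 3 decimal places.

nominal=-13.220 wc=[-16.385,-10.864] rss=0.964

Stack each dimension's contribution:
  +A: nom +14.600 → Σnom=14.600; wc +0.170/-0.310 → slack +0.170/-0.310; half-tol=0.240, Σhalf²=0.057600
  +B: nom +31.060 → Σnom=45.660; wc +0.150/-0.190 → slack +0.320/-0.500; half-tol=0.170, Σhalf²=0.086500
  +C: nom +9.620 → Σnom=55.280; wc +0.380/-0.380 → slack +0.700/-0.880; half-tol=0.380, Σhalf²=0.230900
  +D: nom +31.600 → Σnom=86.880; wc +0.390/-0.390 → slack +1.090/-1.270; half-tol=0.390, Σhalf²=0.383000
  -E: nom -33.500 → Σnom=53.380; wc +0.160/-0.289 → slack +1.250/-1.559; half-tol=0.224, Σhalf²=0.433400
  +F: nom +6.300 → Σnom=59.680; wc +0.250/-0.250 → slack +1.500/-1.809; half-tol=0.250, Σhalf²=0.495900
  -G: nom -34.000 → Σnom=25.680; wc +0.481/-0.481 → slack +1.981/-2.290; half-tol=0.481, Σhalf²=0.727261
  -H: nom -32.100 → Σnom=-6.420; wc +0.045/-0.465 → slack +2.026/-2.755; half-tol=0.255, Σhalf²=0.792286
  -I: nom -6.800 → Σnom=-13.220; wc +0.330/-0.410 → slack +2.356/-3.165; half-tol=0.370, Σhalf²=0.929186
Nominal = -13.220. Worst-case = [-13.220 - 3.165, -13.220 + 2.356] = [-16.385, -10.864]. RSS = √0.929186 = 0.964.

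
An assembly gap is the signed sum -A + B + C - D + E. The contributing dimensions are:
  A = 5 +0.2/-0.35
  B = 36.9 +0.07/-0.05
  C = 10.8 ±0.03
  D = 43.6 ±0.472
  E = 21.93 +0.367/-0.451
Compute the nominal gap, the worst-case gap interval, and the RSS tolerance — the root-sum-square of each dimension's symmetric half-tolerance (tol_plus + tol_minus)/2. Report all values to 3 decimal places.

nominal=21.030 wc=[19.827,22.319] rss=0.686

Stack each dimension's contribution:
  -A: nom -5.000 → Σnom=-5.000; wc +0.350/-0.200 → slack +0.350/-0.200; half-tol=0.275, Σhalf²=0.075625
  +B: nom +36.900 → Σnom=31.900; wc +0.070/-0.050 → slack +0.420/-0.250; half-tol=0.060, Σhalf²=0.079225
  +C: nom +10.800 → Σnom=42.700; wc +0.030/-0.030 → slack +0.450/-0.280; half-tol=0.030, Σhalf²=0.080125
  -D: nom -43.600 → Σnom=-0.900; wc +0.472/-0.472 → slack +0.922/-0.752; half-tol=0.472, Σhalf²=0.302909
  +E: nom +21.930 → Σnom=21.030; wc +0.367/-0.451 → slack +1.289/-1.203; half-tol=0.409, Σhalf²=0.470190
Nominal = 21.030. Worst-case = [21.030 - 1.203, 21.030 + 1.289] = [19.827, 22.319]. RSS = √0.470190 = 0.686.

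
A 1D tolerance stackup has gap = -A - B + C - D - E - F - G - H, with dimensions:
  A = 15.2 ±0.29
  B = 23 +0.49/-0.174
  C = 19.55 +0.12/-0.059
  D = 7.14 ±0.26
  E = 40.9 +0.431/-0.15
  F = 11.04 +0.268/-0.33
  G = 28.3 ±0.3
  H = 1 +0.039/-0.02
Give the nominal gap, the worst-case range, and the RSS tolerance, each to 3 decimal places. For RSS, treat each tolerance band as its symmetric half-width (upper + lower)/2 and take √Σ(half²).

nominal=-107.030 wc=[-109.167,-105.386] rss=0.731

Stack each dimension's contribution:
  -A: nom -15.200 → Σnom=-15.200; wc +0.290/-0.290 → slack +0.290/-0.290; half-tol=0.290, Σhalf²=0.084100
  -B: nom -23.000 → Σnom=-38.200; wc +0.174/-0.490 → slack +0.464/-0.780; half-tol=0.332, Σhalf²=0.194324
  +C: nom +19.550 → Σnom=-18.650; wc +0.120/-0.059 → slack +0.584/-0.839; half-tol=0.089, Σhalf²=0.202334
  -D: nom -7.140 → Σnom=-25.790; wc +0.260/-0.260 → slack +0.844/-1.099; half-tol=0.260, Σhalf²=0.269934
  -E: nom -40.900 → Σnom=-66.690; wc +0.150/-0.431 → slack +0.994/-1.530; half-tol=0.290, Σhalf²=0.354324
  -F: nom -11.040 → Σnom=-77.730; wc +0.330/-0.268 → slack +1.324/-1.798; half-tol=0.299, Σhalf²=0.443725
  -G: nom -28.300 → Σnom=-106.030; wc +0.300/-0.300 → slack +1.624/-2.098; half-tol=0.300, Σhalf²=0.533725
  -H: nom -1.000 → Σnom=-107.030; wc +0.020/-0.039 → slack +1.644/-2.137; half-tol=0.029, Σhalf²=0.534596
Nominal = -107.030. Worst-case = [-107.030 - 2.137, -107.030 + 1.644] = [-109.167, -105.386]. RSS = √0.534596 = 0.731.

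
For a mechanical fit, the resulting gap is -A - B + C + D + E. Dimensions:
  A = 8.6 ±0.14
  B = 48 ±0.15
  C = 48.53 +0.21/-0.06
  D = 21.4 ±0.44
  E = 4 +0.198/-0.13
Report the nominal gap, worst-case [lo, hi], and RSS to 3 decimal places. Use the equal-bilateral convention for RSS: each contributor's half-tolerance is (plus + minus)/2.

Stack each dimension's contribution:
  -A: nom -8.600 → Σnom=-8.600; wc +0.140/-0.140 → slack +0.140/-0.140; half-tol=0.140, Σhalf²=0.019600
  -B: nom -48.000 → Σnom=-56.600; wc +0.150/-0.150 → slack +0.290/-0.290; half-tol=0.150, Σhalf²=0.042100
  +C: nom +48.530 → Σnom=-8.070; wc +0.210/-0.060 → slack +0.500/-0.350; half-tol=0.135, Σhalf²=0.060325
  +D: nom +21.400 → Σnom=13.330; wc +0.440/-0.440 → slack +0.940/-0.790; half-tol=0.440, Σhalf²=0.253925
  +E: nom +4.000 → Σnom=17.330; wc +0.198/-0.130 → slack +1.138/-0.920; half-tol=0.164, Σhalf²=0.280821
Nominal = 17.330. Worst-case = [17.330 - 0.920, 17.330 + 1.138] = [16.410, 18.468]. RSS = √0.280821 = 0.530.

nominal=17.330 wc=[16.410,18.468] rss=0.530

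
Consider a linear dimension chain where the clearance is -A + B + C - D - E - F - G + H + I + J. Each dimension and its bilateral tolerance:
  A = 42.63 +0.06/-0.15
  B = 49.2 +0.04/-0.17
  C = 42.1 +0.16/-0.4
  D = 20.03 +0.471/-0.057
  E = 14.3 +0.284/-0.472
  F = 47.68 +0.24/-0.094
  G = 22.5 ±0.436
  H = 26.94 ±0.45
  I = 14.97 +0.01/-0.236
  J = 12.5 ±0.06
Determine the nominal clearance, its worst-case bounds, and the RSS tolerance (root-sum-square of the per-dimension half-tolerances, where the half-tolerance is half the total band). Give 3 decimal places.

Stack each dimension's contribution:
  -A: nom -42.630 → Σnom=-42.630; wc +0.150/-0.060 → slack +0.150/-0.060; half-tol=0.105, Σhalf²=0.011025
  +B: nom +49.200 → Σnom=6.570; wc +0.040/-0.170 → slack +0.190/-0.230; half-tol=0.105, Σhalf²=0.022050
  +C: nom +42.100 → Σnom=48.670; wc +0.160/-0.400 → slack +0.350/-0.630; half-tol=0.280, Σhalf²=0.100450
  -D: nom -20.030 → Σnom=28.640; wc +0.057/-0.471 → slack +0.407/-1.101; half-tol=0.264, Σhalf²=0.170146
  -E: nom -14.300 → Σnom=14.340; wc +0.472/-0.284 → slack +0.879/-1.385; half-tol=0.378, Σhalf²=0.313030
  -F: nom -47.680 → Σnom=-33.340; wc +0.094/-0.240 → slack +0.973/-1.625; half-tol=0.167, Σhalf²=0.340919
  -G: nom -22.500 → Σnom=-55.840; wc +0.436/-0.436 → slack +1.409/-2.061; half-tol=0.436, Σhalf²=0.531015
  +H: nom +26.940 → Σnom=-28.900; wc +0.450/-0.450 → slack +1.859/-2.511; half-tol=0.450, Σhalf²=0.733515
  +I: nom +14.970 → Σnom=-13.930; wc +0.010/-0.236 → slack +1.869/-2.747; half-tol=0.123, Σhalf²=0.748644
  +J: nom +12.500 → Σnom=-1.430; wc +0.060/-0.060 → slack +1.929/-2.807; half-tol=0.060, Σhalf²=0.752244
Nominal = -1.430. Worst-case = [-1.430 - 2.807, -1.430 + 1.929] = [-4.237, 0.499]. RSS = √0.752244 = 0.867.

nominal=-1.430 wc=[-4.237,0.499] rss=0.867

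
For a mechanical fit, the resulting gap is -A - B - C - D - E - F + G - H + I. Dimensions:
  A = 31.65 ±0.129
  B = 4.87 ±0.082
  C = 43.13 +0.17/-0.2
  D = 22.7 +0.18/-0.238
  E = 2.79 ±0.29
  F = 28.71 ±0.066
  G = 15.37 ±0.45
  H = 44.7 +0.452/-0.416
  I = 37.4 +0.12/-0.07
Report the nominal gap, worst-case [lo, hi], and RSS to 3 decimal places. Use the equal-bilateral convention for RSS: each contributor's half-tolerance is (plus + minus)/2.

nominal=-125.780 wc=[-127.669,-123.789] rss=0.768

Stack each dimension's contribution:
  -A: nom -31.650 → Σnom=-31.650; wc +0.129/-0.129 → slack +0.129/-0.129; half-tol=0.129, Σhalf²=0.016641
  -B: nom -4.870 → Σnom=-36.520; wc +0.082/-0.082 → slack +0.211/-0.211; half-tol=0.082, Σhalf²=0.023365
  -C: nom -43.130 → Σnom=-79.650; wc +0.200/-0.170 → slack +0.411/-0.381; half-tol=0.185, Σhalf²=0.057590
  -D: nom -22.700 → Σnom=-102.350; wc +0.238/-0.180 → slack +0.649/-0.561; half-tol=0.209, Σhalf²=0.101271
  -E: nom -2.790 → Σnom=-105.140; wc +0.290/-0.290 → slack +0.939/-0.851; half-tol=0.290, Σhalf²=0.185371
  -F: nom -28.710 → Σnom=-133.850; wc +0.066/-0.066 → slack +1.005/-0.917; half-tol=0.066, Σhalf²=0.189727
  +G: nom +15.370 → Σnom=-118.480; wc +0.450/-0.450 → slack +1.455/-1.367; half-tol=0.450, Σhalf²=0.392227
  -H: nom -44.700 → Σnom=-163.180; wc +0.416/-0.452 → slack +1.871/-1.819; half-tol=0.434, Σhalf²=0.580583
  +I: nom +37.400 → Σnom=-125.780; wc +0.120/-0.070 → slack +1.991/-1.889; half-tol=0.095, Σhalf²=0.589608
Nominal = -125.780. Worst-case = [-125.780 - 1.889, -125.780 + 1.991] = [-127.669, -123.789]. RSS = √0.589608 = 0.768.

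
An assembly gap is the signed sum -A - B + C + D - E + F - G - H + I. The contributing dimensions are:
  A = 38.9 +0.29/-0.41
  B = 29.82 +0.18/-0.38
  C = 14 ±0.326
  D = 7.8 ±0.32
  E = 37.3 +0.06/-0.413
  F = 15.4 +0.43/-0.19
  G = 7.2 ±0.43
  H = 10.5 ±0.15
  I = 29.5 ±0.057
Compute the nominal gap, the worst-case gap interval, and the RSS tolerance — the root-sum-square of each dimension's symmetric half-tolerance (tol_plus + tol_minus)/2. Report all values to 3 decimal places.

Stack each dimension's contribution:
  -A: nom -38.900 → Σnom=-38.900; wc +0.410/-0.290 → slack +0.410/-0.290; half-tol=0.350, Σhalf²=0.122500
  -B: nom -29.820 → Σnom=-68.720; wc +0.380/-0.180 → slack +0.790/-0.470; half-tol=0.280, Σhalf²=0.200900
  +C: nom +14.000 → Σnom=-54.720; wc +0.326/-0.326 → slack +1.116/-0.796; half-tol=0.326, Σhalf²=0.307176
  +D: nom +7.800 → Σnom=-46.920; wc +0.320/-0.320 → slack +1.436/-1.116; half-tol=0.320, Σhalf²=0.409576
  -E: nom -37.300 → Σnom=-84.220; wc +0.413/-0.060 → slack +1.849/-1.176; half-tol=0.236, Σhalf²=0.465508
  +F: nom +15.400 → Σnom=-68.820; wc +0.430/-0.190 → slack +2.279/-1.366; half-tol=0.310, Σhalf²=0.561608
  -G: nom -7.200 → Σnom=-76.020; wc +0.430/-0.430 → slack +2.709/-1.796; half-tol=0.430, Σhalf²=0.746508
  -H: nom -10.500 → Σnom=-86.520; wc +0.150/-0.150 → slack +2.859/-1.946; half-tol=0.150, Σhalf²=0.769008
  +I: nom +29.500 → Σnom=-57.020; wc +0.057/-0.057 → slack +2.916/-2.003; half-tol=0.057, Σhalf²=0.772257
Nominal = -57.020. Worst-case = [-57.020 - 2.003, -57.020 + 2.916] = [-59.023, -54.104]. RSS = √0.772257 = 0.879.

nominal=-57.020 wc=[-59.023,-54.104] rss=0.879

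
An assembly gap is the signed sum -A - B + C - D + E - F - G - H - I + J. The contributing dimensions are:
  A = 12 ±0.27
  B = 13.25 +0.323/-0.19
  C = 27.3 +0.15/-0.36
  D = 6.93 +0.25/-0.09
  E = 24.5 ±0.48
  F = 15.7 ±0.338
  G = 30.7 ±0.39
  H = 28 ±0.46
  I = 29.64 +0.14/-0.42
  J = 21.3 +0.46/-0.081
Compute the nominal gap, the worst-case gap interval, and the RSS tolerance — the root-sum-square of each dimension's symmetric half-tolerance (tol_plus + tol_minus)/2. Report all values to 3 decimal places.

Stack each dimension's contribution:
  -A: nom -12.000 → Σnom=-12.000; wc +0.270/-0.270 → slack +0.270/-0.270; half-tol=0.270, Σhalf²=0.072900
  -B: nom -13.250 → Σnom=-25.250; wc +0.190/-0.323 → slack +0.460/-0.593; half-tol=0.257, Σhalf²=0.138692
  +C: nom +27.300 → Σnom=2.050; wc +0.150/-0.360 → slack +0.610/-0.953; half-tol=0.255, Σhalf²=0.203717
  -D: nom -6.930 → Σnom=-4.880; wc +0.090/-0.250 → slack +0.700/-1.203; half-tol=0.170, Σhalf²=0.232617
  +E: nom +24.500 → Σnom=19.620; wc +0.480/-0.480 → slack +1.180/-1.683; half-tol=0.480, Σhalf²=0.463017
  -F: nom -15.700 → Σnom=3.920; wc +0.338/-0.338 → slack +1.518/-2.021; half-tol=0.338, Σhalf²=0.577261
  -G: nom -30.700 → Σnom=-26.780; wc +0.390/-0.390 → slack +1.908/-2.411; half-tol=0.390, Σhalf²=0.729361
  -H: nom -28.000 → Σnom=-54.780; wc +0.460/-0.460 → slack +2.368/-2.871; half-tol=0.460, Σhalf²=0.940961
  -I: nom -29.640 → Σnom=-84.420; wc +0.420/-0.140 → slack +2.788/-3.011; half-tol=0.280, Σhalf²=1.019361
  +J: nom +21.300 → Σnom=-63.120; wc +0.460/-0.081 → slack +3.248/-3.092; half-tol=0.271, Σhalf²=1.092531
Nominal = -63.120. Worst-case = [-63.120 - 3.092, -63.120 + 3.248] = [-66.212, -59.872]. RSS = √1.092531 = 1.045.

nominal=-63.120 wc=[-66.212,-59.872] rss=1.045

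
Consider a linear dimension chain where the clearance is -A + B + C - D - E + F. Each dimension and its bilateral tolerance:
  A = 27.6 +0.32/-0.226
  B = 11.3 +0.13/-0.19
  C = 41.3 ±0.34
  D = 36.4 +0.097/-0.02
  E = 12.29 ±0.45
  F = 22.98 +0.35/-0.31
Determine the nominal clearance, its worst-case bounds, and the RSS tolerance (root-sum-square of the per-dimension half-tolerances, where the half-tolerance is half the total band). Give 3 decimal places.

Stack each dimension's contribution:
  -A: nom -27.600 → Σnom=-27.600; wc +0.226/-0.320 → slack +0.226/-0.320; half-tol=0.273, Σhalf²=0.074529
  +B: nom +11.300 → Σnom=-16.300; wc +0.130/-0.190 → slack +0.356/-0.510; half-tol=0.160, Σhalf²=0.100129
  +C: nom +41.300 → Σnom=25.000; wc +0.340/-0.340 → slack +0.696/-0.850; half-tol=0.340, Σhalf²=0.215729
  -D: nom -36.400 → Σnom=-11.400; wc +0.020/-0.097 → slack +0.716/-0.947; half-tol=0.059, Σhalf²=0.219151
  -E: nom -12.290 → Σnom=-23.690; wc +0.450/-0.450 → slack +1.166/-1.397; half-tol=0.450, Σhalf²=0.421651
  +F: nom +22.980 → Σnom=-0.710; wc +0.350/-0.310 → slack +1.516/-1.707; half-tol=0.330, Σhalf²=0.530551
Nominal = -0.710. Worst-case = [-0.710 - 1.707, -0.710 + 1.516] = [-2.417, 0.806]. RSS = √0.530551 = 0.728.

nominal=-0.710 wc=[-2.417,0.806] rss=0.728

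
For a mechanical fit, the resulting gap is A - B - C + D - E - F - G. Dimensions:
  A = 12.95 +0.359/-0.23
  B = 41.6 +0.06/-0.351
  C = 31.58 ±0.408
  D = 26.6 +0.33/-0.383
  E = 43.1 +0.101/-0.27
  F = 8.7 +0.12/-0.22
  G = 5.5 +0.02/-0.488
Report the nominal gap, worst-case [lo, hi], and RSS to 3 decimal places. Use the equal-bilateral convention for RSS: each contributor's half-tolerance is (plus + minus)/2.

nominal=-90.930 wc=[-92.252,-88.504] rss=0.742

Stack each dimension's contribution:
  +A: nom +12.950 → Σnom=12.950; wc +0.359/-0.230 → slack +0.359/-0.230; half-tol=0.294, Σhalf²=0.086730
  -B: nom -41.600 → Σnom=-28.650; wc +0.351/-0.060 → slack +0.710/-0.290; half-tol=0.205, Σhalf²=0.128960
  -C: nom -31.580 → Σnom=-60.230; wc +0.408/-0.408 → slack +1.118/-0.698; half-tol=0.408, Σhalf²=0.295424
  +D: nom +26.600 → Σnom=-33.630; wc +0.330/-0.383 → slack +1.448/-1.081; half-tol=0.357, Σhalf²=0.422517
  -E: nom -43.100 → Σnom=-76.730; wc +0.270/-0.101 → slack +1.718/-1.182; half-tol=0.185, Σhalf²=0.456927
  -F: nom -8.700 → Σnom=-85.430; wc +0.220/-0.120 → slack +1.938/-1.302; half-tol=0.170, Σhalf²=0.485827
  -G: nom -5.500 → Σnom=-90.930; wc +0.488/-0.020 → slack +2.426/-1.322; half-tol=0.254, Σhalf²=0.550343
Nominal = -90.930. Worst-case = [-90.930 - 1.322, -90.930 + 2.426] = [-92.252, -88.504]. RSS = √0.550343 = 0.742.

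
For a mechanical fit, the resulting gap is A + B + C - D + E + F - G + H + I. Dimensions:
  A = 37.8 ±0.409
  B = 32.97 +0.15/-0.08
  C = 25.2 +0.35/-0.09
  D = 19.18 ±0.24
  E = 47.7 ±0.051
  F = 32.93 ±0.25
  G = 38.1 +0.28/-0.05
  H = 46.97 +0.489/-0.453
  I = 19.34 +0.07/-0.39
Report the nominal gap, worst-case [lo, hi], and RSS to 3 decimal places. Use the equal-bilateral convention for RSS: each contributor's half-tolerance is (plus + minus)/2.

Stack each dimension's contribution:
  +A: nom +37.800 → Σnom=37.800; wc +0.409/-0.409 → slack +0.409/-0.409; half-tol=0.409, Σhalf²=0.167281
  +B: nom +32.970 → Σnom=70.770; wc +0.150/-0.080 → slack +0.559/-0.489; half-tol=0.115, Σhalf²=0.180506
  +C: nom +25.200 → Σnom=95.970; wc +0.350/-0.090 → slack +0.909/-0.579; half-tol=0.220, Σhalf²=0.228906
  -D: nom -19.180 → Σnom=76.790; wc +0.240/-0.240 → slack +1.149/-0.819; half-tol=0.240, Σhalf²=0.286506
  +E: nom +47.700 → Σnom=124.490; wc +0.051/-0.051 → slack +1.200/-0.870; half-tol=0.051, Σhalf²=0.289107
  +F: nom +32.930 → Σnom=157.420; wc +0.250/-0.250 → slack +1.450/-1.120; half-tol=0.250, Σhalf²=0.351607
  -G: nom -38.100 → Σnom=119.320; wc +0.050/-0.280 → slack +1.500/-1.400; half-tol=0.165, Σhalf²=0.378832
  +H: nom +46.970 → Σnom=166.290; wc +0.489/-0.453 → slack +1.989/-1.853; half-tol=0.471, Σhalf²=0.600673
  +I: nom +19.340 → Σnom=185.630; wc +0.070/-0.390 → slack +2.059/-2.243; half-tol=0.230, Σhalf²=0.653573
Nominal = 185.630. Worst-case = [185.630 - 2.243, 185.630 + 2.059] = [183.387, 187.689]. RSS = √0.653573 = 0.808.

nominal=185.630 wc=[183.387,187.689] rss=0.808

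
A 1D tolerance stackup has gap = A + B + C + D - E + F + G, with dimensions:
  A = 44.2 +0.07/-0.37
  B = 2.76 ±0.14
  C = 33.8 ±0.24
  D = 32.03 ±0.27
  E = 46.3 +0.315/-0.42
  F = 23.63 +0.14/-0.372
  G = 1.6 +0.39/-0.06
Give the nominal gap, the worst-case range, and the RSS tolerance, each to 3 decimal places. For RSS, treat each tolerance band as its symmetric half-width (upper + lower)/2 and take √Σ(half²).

Stack each dimension's contribution:
  +A: nom +44.200 → Σnom=44.200; wc +0.070/-0.370 → slack +0.070/-0.370; half-tol=0.220, Σhalf²=0.048400
  +B: nom +2.760 → Σnom=46.960; wc +0.140/-0.140 → slack +0.210/-0.510; half-tol=0.140, Σhalf²=0.068000
  +C: nom +33.800 → Σnom=80.760; wc +0.240/-0.240 → slack +0.450/-0.750; half-tol=0.240, Σhalf²=0.125600
  +D: nom +32.030 → Σnom=112.790; wc +0.270/-0.270 → slack +0.720/-1.020; half-tol=0.270, Σhalf²=0.198500
  -E: nom -46.300 → Σnom=66.490; wc +0.420/-0.315 → slack +1.140/-1.335; half-tol=0.367, Σhalf²=0.333556
  +F: nom +23.630 → Σnom=90.120; wc +0.140/-0.372 → slack +1.280/-1.707; half-tol=0.256, Σhalf²=0.399092
  +G: nom +1.600 → Σnom=91.720; wc +0.390/-0.060 → slack +1.670/-1.767; half-tol=0.225, Σhalf²=0.449717
Nominal = 91.720. Worst-case = [91.720 - 1.767, 91.720 + 1.670] = [89.953, 93.390]. RSS = √0.449717 = 0.671.

nominal=91.720 wc=[89.953,93.390] rss=0.671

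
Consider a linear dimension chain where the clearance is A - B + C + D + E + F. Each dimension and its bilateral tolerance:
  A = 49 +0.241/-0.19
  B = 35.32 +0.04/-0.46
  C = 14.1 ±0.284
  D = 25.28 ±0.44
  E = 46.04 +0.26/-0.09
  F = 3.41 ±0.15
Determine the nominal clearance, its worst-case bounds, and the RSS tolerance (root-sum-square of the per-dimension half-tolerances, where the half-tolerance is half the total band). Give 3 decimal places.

nominal=102.510 wc=[101.316,104.345] rss=0.661

Stack each dimension's contribution:
  +A: nom +49.000 → Σnom=49.000; wc +0.241/-0.190 → slack +0.241/-0.190; half-tol=0.215, Σhalf²=0.046440
  -B: nom -35.320 → Σnom=13.680; wc +0.460/-0.040 → slack +0.701/-0.230; half-tol=0.250, Σhalf²=0.108940
  +C: nom +14.100 → Σnom=27.780; wc +0.284/-0.284 → slack +0.985/-0.514; half-tol=0.284, Σhalf²=0.189596
  +D: nom +25.280 → Σnom=53.060; wc +0.440/-0.440 → slack +1.425/-0.954; half-tol=0.440, Σhalf²=0.383196
  +E: nom +46.040 → Σnom=99.100; wc +0.260/-0.090 → slack +1.685/-1.044; half-tol=0.175, Σhalf²=0.413821
  +F: nom +3.410 → Σnom=102.510; wc +0.150/-0.150 → slack +1.835/-1.194; half-tol=0.150, Σhalf²=0.436321
Nominal = 102.510. Worst-case = [102.510 - 1.194, 102.510 + 1.835] = [101.316, 104.345]. RSS = √0.436321 = 0.661.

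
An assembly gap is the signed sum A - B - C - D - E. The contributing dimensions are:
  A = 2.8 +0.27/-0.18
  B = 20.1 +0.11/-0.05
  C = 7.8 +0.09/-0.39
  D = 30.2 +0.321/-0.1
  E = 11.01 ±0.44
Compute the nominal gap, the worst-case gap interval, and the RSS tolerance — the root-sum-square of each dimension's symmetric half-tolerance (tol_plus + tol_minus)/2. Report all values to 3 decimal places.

nominal=-66.310 wc=[-67.451,-65.060] rss=0.594

Stack each dimension's contribution:
  +A: nom +2.800 → Σnom=2.800; wc +0.270/-0.180 → slack +0.270/-0.180; half-tol=0.225, Σhalf²=0.050625
  -B: nom -20.100 → Σnom=-17.300; wc +0.050/-0.110 → slack +0.320/-0.290; half-tol=0.080, Σhalf²=0.057025
  -C: nom -7.800 → Σnom=-25.100; wc +0.390/-0.090 → slack +0.710/-0.380; half-tol=0.240, Σhalf²=0.114625
  -D: nom -30.200 → Σnom=-55.300; wc +0.100/-0.321 → slack +0.810/-0.701; half-tol=0.211, Σhalf²=0.158935
  -E: nom -11.010 → Σnom=-66.310; wc +0.440/-0.440 → slack +1.250/-1.141; half-tol=0.440, Σhalf²=0.352535
Nominal = -66.310. Worst-case = [-66.310 - 1.141, -66.310 + 1.250] = [-67.451, -65.060]. RSS = √0.352535 = 0.594.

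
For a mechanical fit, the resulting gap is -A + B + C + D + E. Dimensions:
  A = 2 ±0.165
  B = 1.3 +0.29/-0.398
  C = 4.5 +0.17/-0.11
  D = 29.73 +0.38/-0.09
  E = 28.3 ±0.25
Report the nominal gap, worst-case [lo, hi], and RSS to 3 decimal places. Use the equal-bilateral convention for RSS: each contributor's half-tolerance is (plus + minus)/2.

nominal=61.830 wc=[60.817,63.085] rss=0.532

Stack each dimension's contribution:
  -A: nom -2.000 → Σnom=-2.000; wc +0.165/-0.165 → slack +0.165/-0.165; half-tol=0.165, Σhalf²=0.027225
  +B: nom +1.300 → Σnom=-0.700; wc +0.290/-0.398 → slack +0.455/-0.563; half-tol=0.344, Σhalf²=0.145561
  +C: nom +4.500 → Σnom=3.800; wc +0.170/-0.110 → slack +0.625/-0.673; half-tol=0.140, Σhalf²=0.165161
  +D: nom +29.730 → Σnom=33.530; wc +0.380/-0.090 → slack +1.005/-0.763; half-tol=0.235, Σhalf²=0.220386
  +E: nom +28.300 → Σnom=61.830; wc +0.250/-0.250 → slack +1.255/-1.013; half-tol=0.250, Σhalf²=0.282886
Nominal = 61.830. Worst-case = [61.830 - 1.013, 61.830 + 1.255] = [60.817, 63.085]. RSS = √0.282886 = 0.532.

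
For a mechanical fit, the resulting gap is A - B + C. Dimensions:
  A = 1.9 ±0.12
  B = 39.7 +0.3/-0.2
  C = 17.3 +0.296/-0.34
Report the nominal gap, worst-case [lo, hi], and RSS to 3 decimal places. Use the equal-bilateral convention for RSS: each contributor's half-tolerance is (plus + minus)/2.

nominal=-20.500 wc=[-21.260,-19.884] rss=0.422

Stack each dimension's contribution:
  +A: nom +1.900 → Σnom=1.900; wc +0.120/-0.120 → slack +0.120/-0.120; half-tol=0.120, Σhalf²=0.014400
  -B: nom -39.700 → Σnom=-37.800; wc +0.200/-0.300 → slack +0.320/-0.420; half-tol=0.250, Σhalf²=0.076900
  +C: nom +17.300 → Σnom=-20.500; wc +0.296/-0.340 → slack +0.616/-0.760; half-tol=0.318, Σhalf²=0.178024
Nominal = -20.500. Worst-case = [-20.500 - 0.760, -20.500 + 0.616] = [-21.260, -19.884]. RSS = √0.178024 = 0.422.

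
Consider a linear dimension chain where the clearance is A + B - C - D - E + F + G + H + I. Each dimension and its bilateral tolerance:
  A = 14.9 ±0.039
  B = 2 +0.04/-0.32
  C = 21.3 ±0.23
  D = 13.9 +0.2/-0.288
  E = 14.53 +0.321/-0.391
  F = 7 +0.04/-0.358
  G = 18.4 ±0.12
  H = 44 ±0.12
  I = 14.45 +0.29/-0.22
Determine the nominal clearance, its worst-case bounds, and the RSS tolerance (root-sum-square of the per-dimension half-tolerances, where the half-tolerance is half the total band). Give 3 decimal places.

Stack each dimension's contribution:
  +A: nom +14.900 → Σnom=14.900; wc +0.039/-0.039 → slack +0.039/-0.039; half-tol=0.039, Σhalf²=0.001521
  +B: nom +2.000 → Σnom=16.900; wc +0.040/-0.320 → slack +0.079/-0.359; half-tol=0.180, Σhalf²=0.033921
  -C: nom -21.300 → Σnom=-4.400; wc +0.230/-0.230 → slack +0.309/-0.589; half-tol=0.230, Σhalf²=0.086821
  -D: nom -13.900 → Σnom=-18.300; wc +0.288/-0.200 → slack +0.597/-0.789; half-tol=0.244, Σhalf²=0.146357
  -E: nom -14.530 → Σnom=-32.830; wc +0.391/-0.321 → slack +0.988/-1.110; half-tol=0.356, Σhalf²=0.273093
  +F: nom +7.000 → Σnom=-25.830; wc +0.040/-0.358 → slack +1.028/-1.468; half-tol=0.199, Σhalf²=0.312694
  +G: nom +18.400 → Σnom=-7.430; wc +0.120/-0.120 → slack +1.148/-1.588; half-tol=0.120, Σhalf²=0.327094
  +H: nom +44.000 → Σnom=36.570; wc +0.120/-0.120 → slack +1.268/-1.708; half-tol=0.120, Σhalf²=0.341494
  +I: nom +14.450 → Σnom=51.020; wc +0.290/-0.220 → slack +1.558/-1.928; half-tol=0.255, Σhalf²=0.406519
Nominal = 51.020. Worst-case = [51.020 - 1.928, 51.020 + 1.558] = [49.092, 52.578]. RSS = √0.406519 = 0.638.

nominal=51.020 wc=[49.092,52.578] rss=0.638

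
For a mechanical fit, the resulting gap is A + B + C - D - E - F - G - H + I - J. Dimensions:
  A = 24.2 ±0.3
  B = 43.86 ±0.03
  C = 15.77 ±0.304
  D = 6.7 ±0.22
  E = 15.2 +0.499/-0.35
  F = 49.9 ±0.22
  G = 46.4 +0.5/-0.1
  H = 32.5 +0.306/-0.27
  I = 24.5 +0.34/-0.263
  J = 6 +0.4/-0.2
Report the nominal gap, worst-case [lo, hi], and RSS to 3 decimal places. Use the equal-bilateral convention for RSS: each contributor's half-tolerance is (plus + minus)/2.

nominal=-48.370 wc=[-51.412,-46.036] rss=0.902

Stack each dimension's contribution:
  +A: nom +24.200 → Σnom=24.200; wc +0.300/-0.300 → slack +0.300/-0.300; half-tol=0.300, Σhalf²=0.090000
  +B: nom +43.860 → Σnom=68.060; wc +0.030/-0.030 → slack +0.330/-0.330; half-tol=0.030, Σhalf²=0.090900
  +C: nom +15.770 → Σnom=83.830; wc +0.304/-0.304 → slack +0.634/-0.634; half-tol=0.304, Σhalf²=0.183316
  -D: nom -6.700 → Σnom=77.130; wc +0.220/-0.220 → slack +0.854/-0.854; half-tol=0.220, Σhalf²=0.231716
  -E: nom -15.200 → Σnom=61.930; wc +0.350/-0.499 → slack +1.204/-1.353; half-tol=0.424, Σhalf²=0.411916
  -F: nom -49.900 → Σnom=12.030; wc +0.220/-0.220 → slack +1.424/-1.573; half-tol=0.220, Σhalf²=0.460316
  -G: nom -46.400 → Σnom=-34.370; wc +0.100/-0.500 → slack +1.524/-2.073; half-tol=0.300, Σhalf²=0.550316
  -H: nom -32.500 → Σnom=-66.870; wc +0.270/-0.306 → slack +1.794/-2.379; half-tol=0.288, Σhalf²=0.633260
  +I: nom +24.500 → Σnom=-42.370; wc +0.340/-0.263 → slack +2.134/-2.642; half-tol=0.301, Σhalf²=0.724162
  -J: nom -6.000 → Σnom=-48.370; wc +0.200/-0.400 → slack +2.334/-3.042; half-tol=0.300, Σhalf²=0.814162
Nominal = -48.370. Worst-case = [-48.370 - 3.042, -48.370 + 2.334] = [-51.412, -46.036]. RSS = √0.814162 = 0.902.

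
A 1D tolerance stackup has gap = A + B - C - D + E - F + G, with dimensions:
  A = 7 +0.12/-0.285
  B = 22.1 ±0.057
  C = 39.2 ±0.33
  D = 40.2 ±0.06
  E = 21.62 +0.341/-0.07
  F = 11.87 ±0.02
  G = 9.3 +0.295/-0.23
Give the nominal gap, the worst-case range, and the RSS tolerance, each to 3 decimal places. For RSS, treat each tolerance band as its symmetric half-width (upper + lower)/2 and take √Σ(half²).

Stack each dimension's contribution:
  +A: nom +7.000 → Σnom=7.000; wc +0.120/-0.285 → slack +0.120/-0.285; half-tol=0.202, Σhalf²=0.041006
  +B: nom +22.100 → Σnom=29.100; wc +0.057/-0.057 → slack +0.177/-0.342; half-tol=0.057, Σhalf²=0.044255
  -C: nom -39.200 → Σnom=-10.100; wc +0.330/-0.330 → slack +0.507/-0.672; half-tol=0.330, Σhalf²=0.153155
  -D: nom -40.200 → Σnom=-50.300; wc +0.060/-0.060 → slack +0.567/-0.732; half-tol=0.060, Σhalf²=0.156755
  +E: nom +21.620 → Σnom=-28.680; wc +0.341/-0.070 → slack +0.908/-0.802; half-tol=0.206, Σhalf²=0.198986
  -F: nom -11.870 → Σnom=-40.550; wc +0.020/-0.020 → slack +0.928/-0.822; half-tol=0.020, Σhalf²=0.199386
  +G: nom +9.300 → Σnom=-31.250; wc +0.295/-0.230 → slack +1.223/-1.052; half-tol=0.263, Σhalf²=0.268292
Nominal = -31.250. Worst-case = [-31.250 - 1.052, -31.250 + 1.223] = [-32.302, -30.027]. RSS = √0.268292 = 0.518.

nominal=-31.250 wc=[-32.302,-30.027] rss=0.518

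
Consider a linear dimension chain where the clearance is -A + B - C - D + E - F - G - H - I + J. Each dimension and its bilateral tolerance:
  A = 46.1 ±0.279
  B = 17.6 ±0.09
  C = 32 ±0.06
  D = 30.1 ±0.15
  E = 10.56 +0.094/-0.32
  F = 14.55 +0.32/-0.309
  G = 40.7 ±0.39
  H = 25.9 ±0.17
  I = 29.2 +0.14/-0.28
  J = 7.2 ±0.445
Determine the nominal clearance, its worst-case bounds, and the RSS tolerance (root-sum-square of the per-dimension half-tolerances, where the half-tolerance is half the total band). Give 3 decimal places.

Stack each dimension's contribution:
  -A: nom -46.100 → Σnom=-46.100; wc +0.279/-0.279 → slack +0.279/-0.279; half-tol=0.279, Σhalf²=0.077841
  +B: nom +17.600 → Σnom=-28.500; wc +0.090/-0.090 → slack +0.369/-0.369; half-tol=0.090, Σhalf²=0.085941
  -C: nom -32.000 → Σnom=-60.500; wc +0.060/-0.060 → slack +0.429/-0.429; half-tol=0.060, Σhalf²=0.089541
  -D: nom -30.100 → Σnom=-90.600; wc +0.150/-0.150 → slack +0.579/-0.579; half-tol=0.150, Σhalf²=0.112041
  +E: nom +10.560 → Σnom=-80.040; wc +0.094/-0.320 → slack +0.673/-0.899; half-tol=0.207, Σhalf²=0.154890
  -F: nom -14.550 → Σnom=-94.590; wc +0.309/-0.320 → slack +0.982/-1.219; half-tol=0.315, Σhalf²=0.253800
  -G: nom -40.700 → Σnom=-135.290; wc +0.390/-0.390 → slack +1.372/-1.609; half-tol=0.390, Σhalf²=0.405900
  -H: nom -25.900 → Σnom=-161.190; wc +0.170/-0.170 → slack +1.542/-1.779; half-tol=0.170, Σhalf²=0.434800
  -I: nom -29.200 → Σnom=-190.390; wc +0.280/-0.140 → slack +1.822/-1.919; half-tol=0.210, Σhalf²=0.478900
  +J: nom +7.200 → Σnom=-183.190; wc +0.445/-0.445 → slack +2.267/-2.364; half-tol=0.445, Σhalf²=0.676925
Nominal = -183.190. Worst-case = [-183.190 - 2.364, -183.190 + 2.267] = [-185.554, -180.923]. RSS = √0.676925 = 0.823.

nominal=-183.190 wc=[-185.554,-180.923] rss=0.823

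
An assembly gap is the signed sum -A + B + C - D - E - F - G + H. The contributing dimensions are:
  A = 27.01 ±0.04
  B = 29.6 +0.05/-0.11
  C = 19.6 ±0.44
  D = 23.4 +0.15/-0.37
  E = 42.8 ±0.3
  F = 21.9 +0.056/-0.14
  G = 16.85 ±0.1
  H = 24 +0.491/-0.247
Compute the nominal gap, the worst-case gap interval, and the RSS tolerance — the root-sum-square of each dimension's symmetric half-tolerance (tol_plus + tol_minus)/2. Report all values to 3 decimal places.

Stack each dimension's contribution:
  -A: nom -27.010 → Σnom=-27.010; wc +0.040/-0.040 → slack +0.040/-0.040; half-tol=0.040, Σhalf²=0.001600
  +B: nom +29.600 → Σnom=2.590; wc +0.050/-0.110 → slack +0.090/-0.150; half-tol=0.080, Σhalf²=0.008000
  +C: nom +19.600 → Σnom=22.190; wc +0.440/-0.440 → slack +0.530/-0.590; half-tol=0.440, Σhalf²=0.201600
  -D: nom -23.400 → Σnom=-1.210; wc +0.370/-0.150 → slack +0.900/-0.740; half-tol=0.260, Σhalf²=0.269200
  -E: nom -42.800 → Σnom=-44.010; wc +0.300/-0.300 → slack +1.200/-1.040; half-tol=0.300, Σhalf²=0.359200
  -F: nom -21.900 → Σnom=-65.910; wc +0.140/-0.056 → slack +1.340/-1.096; half-tol=0.098, Σhalf²=0.368804
  -G: nom -16.850 → Σnom=-82.760; wc +0.100/-0.100 → slack +1.440/-1.196; half-tol=0.100, Σhalf²=0.378804
  +H: nom +24.000 → Σnom=-58.760; wc +0.491/-0.247 → slack +1.931/-1.443; half-tol=0.369, Σhalf²=0.514965
Nominal = -58.760. Worst-case = [-58.760 - 1.443, -58.760 + 1.931] = [-60.203, -56.829]. RSS = √0.514965 = 0.718.

nominal=-58.760 wc=[-60.203,-56.829] rss=0.718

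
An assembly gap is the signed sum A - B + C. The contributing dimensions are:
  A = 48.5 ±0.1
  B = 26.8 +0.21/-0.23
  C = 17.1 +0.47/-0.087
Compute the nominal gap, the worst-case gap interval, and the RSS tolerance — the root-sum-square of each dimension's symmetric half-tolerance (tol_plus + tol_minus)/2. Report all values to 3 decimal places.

Stack each dimension's contribution:
  +A: nom +48.500 → Σnom=48.500; wc +0.100/-0.100 → slack +0.100/-0.100; half-tol=0.100, Σhalf²=0.010000
  -B: nom -26.800 → Σnom=21.700; wc +0.230/-0.210 → slack +0.330/-0.310; half-tol=0.220, Σhalf²=0.058400
  +C: nom +17.100 → Σnom=38.800; wc +0.470/-0.087 → slack +0.800/-0.397; half-tol=0.278, Σhalf²=0.135962
Nominal = 38.800. Worst-case = [38.800 - 0.397, 38.800 + 0.800] = [38.403, 39.600]. RSS = √0.135962 = 0.369.

nominal=38.800 wc=[38.403,39.600] rss=0.369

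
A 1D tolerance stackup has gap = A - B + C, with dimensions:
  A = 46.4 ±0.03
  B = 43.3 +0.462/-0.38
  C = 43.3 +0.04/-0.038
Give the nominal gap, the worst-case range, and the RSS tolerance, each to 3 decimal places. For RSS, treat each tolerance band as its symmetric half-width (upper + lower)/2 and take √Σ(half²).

nominal=46.400 wc=[45.870,46.850] rss=0.424

Stack each dimension's contribution:
  +A: nom +46.400 → Σnom=46.400; wc +0.030/-0.030 → slack +0.030/-0.030; half-tol=0.030, Σhalf²=0.000900
  -B: nom -43.300 → Σnom=3.100; wc +0.380/-0.462 → slack +0.410/-0.492; half-tol=0.421, Σhalf²=0.178141
  +C: nom +43.300 → Σnom=46.400; wc +0.040/-0.038 → slack +0.450/-0.530; half-tol=0.039, Σhalf²=0.179662
Nominal = 46.400. Worst-case = [46.400 - 0.530, 46.400 + 0.450] = [45.870, 46.850]. RSS = √0.179662 = 0.424.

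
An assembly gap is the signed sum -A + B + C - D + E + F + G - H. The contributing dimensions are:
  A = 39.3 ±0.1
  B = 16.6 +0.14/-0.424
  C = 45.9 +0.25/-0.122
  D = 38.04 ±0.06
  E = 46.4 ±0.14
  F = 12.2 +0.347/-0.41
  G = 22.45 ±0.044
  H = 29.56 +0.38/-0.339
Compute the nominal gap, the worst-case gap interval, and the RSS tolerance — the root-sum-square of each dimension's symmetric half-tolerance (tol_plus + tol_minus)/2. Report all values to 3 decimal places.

Stack each dimension's contribution:
  -A: nom -39.300 → Σnom=-39.300; wc +0.100/-0.100 → slack +0.100/-0.100; half-tol=0.100, Σhalf²=0.010000
  +B: nom +16.600 → Σnom=-22.700; wc +0.140/-0.424 → slack +0.240/-0.524; half-tol=0.282, Σhalf²=0.089524
  +C: nom +45.900 → Σnom=23.200; wc +0.250/-0.122 → slack +0.490/-0.646; half-tol=0.186, Σhalf²=0.124120
  -D: nom -38.040 → Σnom=-14.840; wc +0.060/-0.060 → slack +0.550/-0.706; half-tol=0.060, Σhalf²=0.127720
  +E: nom +46.400 → Σnom=31.560; wc +0.140/-0.140 → slack +0.690/-0.846; half-tol=0.140, Σhalf²=0.147320
  +F: nom +12.200 → Σnom=43.760; wc +0.347/-0.410 → slack +1.037/-1.256; half-tol=0.378, Σhalf²=0.290582
  +G: nom +22.450 → Σnom=66.210; wc +0.044/-0.044 → slack +1.081/-1.300; half-tol=0.044, Σhalf²=0.292518
  -H: nom -29.560 → Σnom=36.650; wc +0.339/-0.380 → slack +1.420/-1.680; half-tol=0.360, Σhalf²=0.421759
Nominal = 36.650. Worst-case = [36.650 - 1.680, 36.650 + 1.420] = [34.970, 38.070]. RSS = √0.421759 = 0.649.

nominal=36.650 wc=[34.970,38.070] rss=0.649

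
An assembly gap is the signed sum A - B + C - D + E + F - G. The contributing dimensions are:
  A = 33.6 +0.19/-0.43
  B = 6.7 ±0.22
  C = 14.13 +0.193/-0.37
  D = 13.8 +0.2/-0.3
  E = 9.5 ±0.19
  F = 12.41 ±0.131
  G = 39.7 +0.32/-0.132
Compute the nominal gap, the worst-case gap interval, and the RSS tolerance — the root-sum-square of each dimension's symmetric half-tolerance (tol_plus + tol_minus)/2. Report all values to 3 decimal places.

nominal=9.440 wc=[7.579,10.796] rss=0.625

Stack each dimension's contribution:
  +A: nom +33.600 → Σnom=33.600; wc +0.190/-0.430 → slack +0.190/-0.430; half-tol=0.310, Σhalf²=0.096100
  -B: nom -6.700 → Σnom=26.900; wc +0.220/-0.220 → slack +0.410/-0.650; half-tol=0.220, Σhalf²=0.144500
  +C: nom +14.130 → Σnom=41.030; wc +0.193/-0.370 → slack +0.603/-1.020; half-tol=0.281, Σhalf²=0.223742
  -D: nom -13.800 → Σnom=27.230; wc +0.300/-0.200 → slack +0.903/-1.220; half-tol=0.250, Σhalf²=0.286242
  +E: nom +9.500 → Σnom=36.730; wc +0.190/-0.190 → slack +1.093/-1.410; half-tol=0.190, Σhalf²=0.322342
  +F: nom +12.410 → Σnom=49.140; wc +0.131/-0.131 → slack +1.224/-1.541; half-tol=0.131, Σhalf²=0.339503
  -G: nom -39.700 → Σnom=9.440; wc +0.132/-0.320 → slack +1.356/-1.861; half-tol=0.226, Σhalf²=0.390579
Nominal = 9.440. Worst-case = [9.440 - 1.861, 9.440 + 1.356] = [7.579, 10.796]. RSS = √0.390579 = 0.625.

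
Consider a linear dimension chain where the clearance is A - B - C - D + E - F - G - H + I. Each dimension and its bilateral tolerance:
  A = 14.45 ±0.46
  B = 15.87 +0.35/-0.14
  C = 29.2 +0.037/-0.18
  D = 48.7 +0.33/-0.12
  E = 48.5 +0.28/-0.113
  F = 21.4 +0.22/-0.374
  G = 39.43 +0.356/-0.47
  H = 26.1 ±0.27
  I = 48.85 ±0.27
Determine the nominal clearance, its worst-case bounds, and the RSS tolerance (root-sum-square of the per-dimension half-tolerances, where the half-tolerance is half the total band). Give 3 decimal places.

Stack each dimension's contribution:
  +A: nom +14.450 → Σnom=14.450; wc +0.460/-0.460 → slack +0.460/-0.460; half-tol=0.460, Σhalf²=0.211600
  -B: nom -15.870 → Σnom=-1.420; wc +0.140/-0.350 → slack +0.600/-0.810; half-tol=0.245, Σhalf²=0.271625
  -C: nom -29.200 → Σnom=-30.620; wc +0.180/-0.037 → slack +0.780/-0.847; half-tol=0.108, Σhalf²=0.283397
  -D: nom -48.700 → Σnom=-79.320; wc +0.120/-0.330 → slack +0.900/-1.177; half-tol=0.225, Σhalf²=0.334022
  +E: nom +48.500 → Σnom=-30.820; wc +0.280/-0.113 → slack +1.180/-1.290; half-tol=0.197, Σhalf²=0.372634
  -F: nom -21.400 → Σnom=-52.220; wc +0.374/-0.220 → slack +1.554/-1.510; half-tol=0.297, Σhalf²=0.460843
  -G: nom -39.430 → Σnom=-91.650; wc +0.470/-0.356 → slack +2.024/-1.866; half-tol=0.413, Σhalf²=0.631412
  -H: nom -26.100 → Σnom=-117.750; wc +0.270/-0.270 → slack +2.294/-2.136; half-tol=0.270, Σhalf²=0.704312
  +I: nom +48.850 → Σnom=-68.900; wc +0.270/-0.270 → slack +2.564/-2.406; half-tol=0.270, Σhalf²=0.777212
Nominal = -68.900. Worst-case = [-68.900 - 2.406, -68.900 + 2.564] = [-71.306, -66.336]. RSS = √0.777212 = 0.882.

nominal=-68.900 wc=[-71.306,-66.336] rss=0.882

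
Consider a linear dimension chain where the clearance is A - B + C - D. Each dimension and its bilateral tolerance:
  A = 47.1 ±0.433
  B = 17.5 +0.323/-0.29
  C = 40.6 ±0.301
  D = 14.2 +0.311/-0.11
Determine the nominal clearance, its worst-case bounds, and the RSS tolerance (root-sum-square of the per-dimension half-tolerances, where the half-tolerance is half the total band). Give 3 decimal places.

Stack each dimension's contribution:
  +A: nom +47.100 → Σnom=47.100; wc +0.433/-0.433 → slack +0.433/-0.433; half-tol=0.433, Σhalf²=0.187489
  -B: nom -17.500 → Σnom=29.600; wc +0.290/-0.323 → slack +0.723/-0.756; half-tol=0.306, Σhalf²=0.281431
  +C: nom +40.600 → Σnom=70.200; wc +0.301/-0.301 → slack +1.024/-1.057; half-tol=0.301, Σhalf²=0.372032
  -D: nom -14.200 → Σnom=56.000; wc +0.110/-0.311 → slack +1.134/-1.368; half-tol=0.210, Σhalf²=0.416342
Nominal = 56.000. Worst-case = [56.000 - 1.368, 56.000 + 1.134] = [54.632, 57.134]. RSS = √0.416342 = 0.645.

nominal=56.000 wc=[54.632,57.134] rss=0.645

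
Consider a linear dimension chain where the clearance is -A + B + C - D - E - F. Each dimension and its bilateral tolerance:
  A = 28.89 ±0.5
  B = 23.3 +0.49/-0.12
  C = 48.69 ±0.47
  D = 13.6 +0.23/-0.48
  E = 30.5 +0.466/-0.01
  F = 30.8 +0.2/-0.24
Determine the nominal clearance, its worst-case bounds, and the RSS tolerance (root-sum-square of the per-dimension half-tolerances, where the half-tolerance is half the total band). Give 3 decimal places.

nominal=-31.800 wc=[-33.786,-29.610] rss=0.892

Stack each dimension's contribution:
  -A: nom -28.890 → Σnom=-28.890; wc +0.500/-0.500 → slack +0.500/-0.500; half-tol=0.500, Σhalf²=0.250000
  +B: nom +23.300 → Σnom=-5.590; wc +0.490/-0.120 → slack +0.990/-0.620; half-tol=0.305, Σhalf²=0.343025
  +C: nom +48.690 → Σnom=43.100; wc +0.470/-0.470 → slack +1.460/-1.090; half-tol=0.470, Σhalf²=0.563925
  -D: nom -13.600 → Σnom=29.500; wc +0.480/-0.230 → slack +1.940/-1.320; half-tol=0.355, Σhalf²=0.689950
  -E: nom -30.500 → Σnom=-1.000; wc +0.010/-0.466 → slack +1.950/-1.786; half-tol=0.238, Σhalf²=0.746594
  -F: nom -30.800 → Σnom=-31.800; wc +0.240/-0.200 → slack +2.190/-1.986; half-tol=0.220, Σhalf²=0.794994
Nominal = -31.800. Worst-case = [-31.800 - 1.986, -31.800 + 2.190] = [-33.786, -29.610]. RSS = √0.794994 = 0.892.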